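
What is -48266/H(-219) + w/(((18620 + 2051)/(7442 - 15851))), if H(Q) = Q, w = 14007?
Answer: -3542454073/646707 ≈ -5477.7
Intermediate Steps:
-48266/H(-219) + w/(((18620 + 2051)/(7442 - 15851))) = -48266/(-219) + 14007/(((18620 + 2051)/(7442 - 15851))) = -48266*(-1/219) + 14007/((20671/(-8409))) = 48266/219 + 14007/((20671*(-1/8409))) = 48266/219 + 14007/(-20671/8409) = 48266/219 + 14007*(-8409/20671) = 48266/219 - 16826409/2953 = -3542454073/646707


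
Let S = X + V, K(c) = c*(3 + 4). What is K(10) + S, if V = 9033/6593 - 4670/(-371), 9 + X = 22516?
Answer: 55257550284/2446003 ≈ 22591.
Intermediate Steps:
K(c) = 7*c (K(c) = c*7 = 7*c)
X = 22507 (X = -9 + 22516 = 22507)
V = 34140553/2446003 (V = 9033*(1/6593) - 4670*(-1/371) = 9033/6593 + 4670/371 = 34140553/2446003 ≈ 13.958)
S = 55086330074/2446003 (S = 22507 + 34140553/2446003 = 55086330074/2446003 ≈ 22521.)
K(10) + S = 7*10 + 55086330074/2446003 = 70 + 55086330074/2446003 = 55257550284/2446003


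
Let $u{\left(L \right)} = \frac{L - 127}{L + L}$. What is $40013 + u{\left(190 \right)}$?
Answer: $\frac{15205003}{380} \approx 40013.0$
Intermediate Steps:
$u{\left(L \right)} = \frac{-127 + L}{2 L}$
$40013 + u{\left(190 \right)} = 40013 + \frac{-127 + 190}{2 \cdot 190} = 40013 + \frac{1}{2} \cdot \frac{1}{190} \cdot 63 = 40013 + \frac{63}{380} = \frac{15205003}{380}$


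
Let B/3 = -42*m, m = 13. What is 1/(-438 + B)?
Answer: -1/2076 ≈ -0.00048170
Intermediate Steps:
B = -1638 (B = 3*(-42*13) = 3*(-546) = -1638)
1/(-438 + B) = 1/(-438 - 1638) = 1/(-2076) = -1/2076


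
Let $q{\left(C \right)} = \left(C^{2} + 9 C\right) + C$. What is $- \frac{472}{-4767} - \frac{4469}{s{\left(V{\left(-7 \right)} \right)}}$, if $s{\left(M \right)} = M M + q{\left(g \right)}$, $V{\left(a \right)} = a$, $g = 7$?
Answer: $- \frac{1010687}{38136} \approx -26.502$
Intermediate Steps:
$q{\left(C \right)} = C^{2} + 10 C$
$s{\left(M \right)} = 119 + M^{2}$ ($s{\left(M \right)} = M M + 7 \left(10 + 7\right) = M^{2} + 7 \cdot 17 = M^{2} + 119 = 119 + M^{2}$)
$- \frac{472}{-4767} - \frac{4469}{s{\left(V{\left(-7 \right)} \right)}} = - \frac{472}{-4767} - \frac{4469}{119 + \left(-7\right)^{2}} = \left(-472\right) \left(- \frac{1}{4767}\right) - \frac{4469}{119 + 49} = \frac{472}{4767} - \frac{4469}{168} = - \frac{1010687}{38136}$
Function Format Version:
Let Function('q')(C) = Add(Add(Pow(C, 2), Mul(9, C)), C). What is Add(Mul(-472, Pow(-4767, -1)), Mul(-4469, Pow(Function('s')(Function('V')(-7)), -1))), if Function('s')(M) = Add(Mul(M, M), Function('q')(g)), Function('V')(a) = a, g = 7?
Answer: Rational(-1010687, 38136) ≈ -26.502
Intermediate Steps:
Function('q')(C) = Add(Pow(C, 2), Mul(10, C))
Function('s')(M) = Add(119, Pow(M, 2)) (Function('s')(M) = Add(Mul(M, M), Mul(7, Add(10, 7))) = Add(Pow(M, 2), Mul(7, 17)) = Add(Pow(M, 2), 119) = Add(119, Pow(M, 2)))
Add(Mul(-472, Pow(-4767, -1)), Mul(-4469, Pow(Function('s')(Function('V')(-7)), -1))) = Add(Mul(-472, Pow(-4767, -1)), Mul(-4469, Pow(Add(119, Pow(-7, 2)), -1))) = Add(Mul(-472, Rational(-1, 4767)), Mul(-4469, Pow(Add(119, 49), -1))) = Add(Rational(472, 4767), Mul(-4469, Pow(168, -1))) = Add(Rational(472, 4767), Mul(-4469, Rational(1, 168))) = Add(Rational(472, 4767), Rational(-4469, 168)) = Rational(-1010687, 38136)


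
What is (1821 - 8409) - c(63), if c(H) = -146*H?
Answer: 2610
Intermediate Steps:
(1821 - 8409) - c(63) = (1821 - 8409) - (-146)*63 = -6588 - 1*(-9198) = -6588 + 9198 = 2610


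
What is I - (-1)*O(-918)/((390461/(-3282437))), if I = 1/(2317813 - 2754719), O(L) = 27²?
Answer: -1045470870513599/170594753666 ≈ -6128.4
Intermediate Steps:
O(L) = 729
I = -1/436906 (I = 1/(-436906) = -1/436906 ≈ -2.2888e-6)
I - (-1)*O(-918)/((390461/(-3282437))) = -1/436906 - (-1)*729/((390461/(-3282437))) = -1/436906 - (-1)*729/((390461*(-1/3282437))) = -1/436906 - (-1)*729/(-390461/3282437) = -1/436906 - (-1)*729*(-3282437/390461) = -1/436906 - (-1)*(-2392896573)/390461 = -1/436906 - 1*2392896573/390461 = -1/436906 - 2392896573/390461 = -1045470870513599/170594753666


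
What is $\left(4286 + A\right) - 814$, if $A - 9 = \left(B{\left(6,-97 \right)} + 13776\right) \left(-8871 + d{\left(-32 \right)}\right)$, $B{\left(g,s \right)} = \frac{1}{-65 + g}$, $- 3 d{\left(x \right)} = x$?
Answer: $- \frac{21603968786}{177} \approx -1.2206 \cdot 10^{8}$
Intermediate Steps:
$d{\left(x \right)} = - \frac{x}{3}$
$A = - \frac{21604583330}{177}$ ($A = 9 + \left(\frac{1}{-65 + 6} + 13776\right) \left(-8871 - - \frac{32}{3}\right) = 9 + \left(\frac{1}{-59} + 13776\right) \left(-8871 + \frac{32}{3}\right) = 9 + \left(- \frac{1}{59} + 13776\right) \left(- \frac{26581}{3}\right) = 9 + \frac{812783}{59} \left(- \frac{26581}{3}\right) = 9 - \frac{21604584923}{177} = - \frac{21604583330}{177} \approx -1.2206 \cdot 10^{8}$)
$\left(4286 + A\right) - 814 = \left(4286 - \frac{21604583330}{177}\right) - 814 = - \frac{21603824708}{177} - 814 = - \frac{21603968786}{177}$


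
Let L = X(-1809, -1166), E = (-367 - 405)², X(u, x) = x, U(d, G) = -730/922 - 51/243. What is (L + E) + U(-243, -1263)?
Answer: 22211061536/37341 ≈ 5.9482e+5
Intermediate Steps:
U(d, G) = -37402/37341 (U(d, G) = -730*1/922 - 51*1/243 = -365/461 - 17/81 = -37402/37341)
E = 595984 (E = (-772)² = 595984)
L = -1166
(L + E) + U(-243, -1263) = (-1166 + 595984) - 37402/37341 = 594818 - 37402/37341 = 22211061536/37341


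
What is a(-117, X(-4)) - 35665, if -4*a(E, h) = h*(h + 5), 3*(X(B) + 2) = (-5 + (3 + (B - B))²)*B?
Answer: -642047/18 ≈ -35669.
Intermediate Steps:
X(B) = -2 + 4*B/3 (X(B) = -2 + ((-5 + (3 + (B - B))²)*B)/3 = -2 + ((-5 + (3 + 0)²)*B)/3 = -2 + ((-5 + 3²)*B)/3 = -2 + ((-5 + 9)*B)/3 = -2 + (4*B)/3 = -2 + 4*B/3)
a(E, h) = -h*(5 + h)/4 (a(E, h) = -h*(h + 5)/4 = -h*(5 + h)/4)
a(-117, X(-4)) - 35665 = -(-2 + (4/3)*(-4))*(5 + (-2 + (4/3)*(-4)))/4 - 35665 = -(-2 - 16/3)*(5 + (-2 - 16/3))/4 - 35665 = -¼*(-22/3)*(5 - 22/3) - 35665 = -¼*(-22/3)*(-7/3) - 35665 = -77/18 - 35665 = -642047/18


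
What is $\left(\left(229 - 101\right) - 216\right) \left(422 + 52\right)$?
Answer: $-41712$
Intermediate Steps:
$\left(\left(229 - 101\right) - 216\right) \left(422 + 52\right) = \left(\left(229 - 101\right) - 216\right) 474 = \left(128 - 216\right) 474 = \left(-88\right) 474 = -41712$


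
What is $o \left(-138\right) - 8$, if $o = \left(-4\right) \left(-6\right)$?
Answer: $-3320$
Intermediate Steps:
$o = 24$
$o \left(-138\right) - 8 = 24 \left(-138\right) - 8 = -3312 - 8 = -3320$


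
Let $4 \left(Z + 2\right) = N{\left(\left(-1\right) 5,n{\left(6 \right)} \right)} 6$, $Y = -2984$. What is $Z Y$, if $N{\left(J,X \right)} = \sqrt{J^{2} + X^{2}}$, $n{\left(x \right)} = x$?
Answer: $5968 - 4476 \sqrt{61} \approx -28991.0$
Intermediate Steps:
$Z = -2 + \frac{3 \sqrt{61}}{2}$ ($Z = -2 + \frac{\sqrt{\left(\left(-1\right) 5\right)^{2} + 6^{2}} \cdot 6}{4} = -2 + \frac{\sqrt{\left(-5\right)^{2} + 36} \cdot 6}{4} = -2 + \frac{\sqrt{25 + 36} \cdot 6}{4} = -2 + \frac{\sqrt{61} \cdot 6}{4} = -2 + \frac{6 \sqrt{61}}{4} = -2 + \frac{3 \sqrt{61}}{2} \approx 9.7154$)
$Z Y = \left(-2 + \frac{3 \sqrt{61}}{2}\right) \left(-2984\right) = 5968 - 4476 \sqrt{61}$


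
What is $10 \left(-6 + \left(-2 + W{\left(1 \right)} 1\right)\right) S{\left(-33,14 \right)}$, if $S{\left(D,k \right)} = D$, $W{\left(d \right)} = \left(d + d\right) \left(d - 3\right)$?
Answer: $3960$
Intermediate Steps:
$W{\left(d \right)} = 2 d \left(-3 + d\right)$
$10 \left(-6 + \left(-2 + W{\left(1 \right)} 1\right)\right) S{\left(-33,14 \right)} = 10 \left(-6 + \left(-2 + 2 \cdot 1 \left(-3 + 1\right) 1\right)\right) \left(-33\right) = 10 \left(-6 + \left(-2 + 2 \cdot 1 \left(-2\right) 1\right)\right) \left(-33\right) = 10 \left(-6 - 6\right) \left(-33\right) = 10 \left(-12\right) \left(-33\right) = \left(-120\right) \left(-33\right) = 3960$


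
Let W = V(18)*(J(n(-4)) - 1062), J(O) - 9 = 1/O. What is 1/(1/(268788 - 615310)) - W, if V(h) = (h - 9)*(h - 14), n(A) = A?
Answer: -308605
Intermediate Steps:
J(O) = 9 + 1/O
V(h) = (-14 + h)*(-9 + h) (V(h) = (-9 + h)*(-14 + h) = (-14 + h)*(-9 + h))
W = -37917 (W = (126 + 18**2 - 23*18)*((9 + 1/(-4)) - 1062) = (126 + 324 - 414)*((9 - 1/4) - 1062) = 36*(35/4 - 1062) = 36*(-4213/4) = -37917)
1/(1/(268788 - 615310)) - W = 1/(1/(268788 - 615310)) - 1*(-37917) = 1/(1/(-346522)) + 37917 = 1/(-1/346522) + 37917 = -346522 + 37917 = -308605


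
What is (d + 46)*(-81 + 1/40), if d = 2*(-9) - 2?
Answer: -42107/20 ≈ -2105.4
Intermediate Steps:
d = -20 (d = -18 - 2 = -20)
(d + 46)*(-81 + 1/40) = (-20 + 46)*(-81 + 1/40) = 26*(-81 + 1/40) = 26*(-3239/40) = -42107/20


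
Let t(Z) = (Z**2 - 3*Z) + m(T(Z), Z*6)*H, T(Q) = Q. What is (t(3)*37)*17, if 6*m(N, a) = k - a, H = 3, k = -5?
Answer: -14467/2 ≈ -7233.5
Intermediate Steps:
m(N, a) = -5/6 - a/6 (m(N, a) = (-5 - a)/6 = -5/6 - a/6)
t(Z) = -5/2 + Z**2 - 6*Z (t(Z) = (Z**2 - 3*Z) + (-5/6 - Z*6/6)*3 = (Z**2 - 3*Z) + (-5/6 - Z)*3 = (Z**2 - 3*Z) + (-5/2 - 3*Z) = -5/2 + Z**2 - 6*Z)
(t(3)*37)*17 = ((-5/2 + 3**2 - 6*3)*37)*17 = ((-5/2 + 9 - 18)*37)*17 = -23/2*37*17 = -851/2*17 = -14467/2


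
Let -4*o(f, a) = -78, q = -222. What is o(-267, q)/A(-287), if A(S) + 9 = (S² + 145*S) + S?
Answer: 13/26972 ≈ 0.00048198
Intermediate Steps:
o(f, a) = 39/2 (o(f, a) = -¼*(-78) = 39/2)
A(S) = -9 + S² + 146*S (A(S) = -9 + ((S² + 145*S) + S) = -9 + (S² + 146*S) = -9 + S² + 146*S)
o(-267, q)/A(-287) = 39/(2*(-9 + (-287)² + 146*(-287))) = 39/(2*(-9 + 82369 - 41902)) = (39/2)/40458 = (39/2)*(1/40458) = 13/26972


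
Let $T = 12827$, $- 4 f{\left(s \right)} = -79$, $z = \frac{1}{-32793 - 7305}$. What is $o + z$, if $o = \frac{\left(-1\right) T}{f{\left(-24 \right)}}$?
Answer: $- \frac{2057348263}{3167742} \approx -649.47$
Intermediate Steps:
$z = - \frac{1}{40098}$ ($z = \frac{1}{-40098} = - \frac{1}{40098} \approx -2.4939 \cdot 10^{-5}$)
$f{\left(s \right)} = \frac{79}{4}$ ($f{\left(s \right)} = \left(- \frac{1}{4}\right) \left(-79\right) = \frac{79}{4}$)
$o = - \frac{51308}{79}$ ($o = \frac{\left(-1\right) 12827}{\frac{79}{4}} = \left(-12827\right) \frac{4}{79} = - \frac{51308}{79} \approx -649.47$)
$o + z = - \frac{51308}{79} - \frac{1}{40098} = - \frac{2057348263}{3167742}$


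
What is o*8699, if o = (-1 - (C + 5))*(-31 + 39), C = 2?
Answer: -556736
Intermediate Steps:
o = -64 (o = (-1 - (2 + 5))*(-31 + 39) = (-1 - 1*7)*8 = (-1 - 7)*8 = -8*8 = -64)
o*8699 = -64*8699 = -556736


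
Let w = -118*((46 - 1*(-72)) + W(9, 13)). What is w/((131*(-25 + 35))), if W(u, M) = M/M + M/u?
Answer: -63956/5895 ≈ -10.849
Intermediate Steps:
W(u, M) = 1 + M/u
w = -127912/9 (w = -118*((46 - 1*(-72)) + (13 + 9)/9) = -118*((46 + 72) + (⅑)*22) = -118*(118 + 22/9) = -118*1084/9 = -127912/9 ≈ -14212.)
w/((131*(-25 + 35))) = -127912*1/(131*(-25 + 35))/9 = -127912/(9*(131*10)) = -127912/9/1310 = -127912/9*1/1310 = -63956/5895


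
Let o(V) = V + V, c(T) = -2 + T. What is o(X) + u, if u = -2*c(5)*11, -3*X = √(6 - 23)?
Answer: -66 - 2*I*√17/3 ≈ -66.0 - 2.7487*I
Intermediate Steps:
X = -I*√17/3 (X = -√(6 - 23)/3 = -I*√17/3 ≈ -1.3744*I)
o(V) = 2*V
u = -66 (u = -2*(-2 + 5)*11 = -2*3*11 = -6*11 = -66)
o(X) + u = 2*(-I*√17/3) - 66 = -2*I*√17/3 - 66 = -66 - 2*I*√17/3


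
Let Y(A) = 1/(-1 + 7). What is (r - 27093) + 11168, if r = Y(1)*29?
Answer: -95521/6 ≈ -15920.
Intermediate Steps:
Y(A) = ⅙ (Y(A) = 1/6 = ⅙)
r = 29/6 (r = (⅙)*29 = 29/6 ≈ 4.8333)
(r - 27093) + 11168 = (29/6 - 27093) + 11168 = -162529/6 + 11168 = -95521/6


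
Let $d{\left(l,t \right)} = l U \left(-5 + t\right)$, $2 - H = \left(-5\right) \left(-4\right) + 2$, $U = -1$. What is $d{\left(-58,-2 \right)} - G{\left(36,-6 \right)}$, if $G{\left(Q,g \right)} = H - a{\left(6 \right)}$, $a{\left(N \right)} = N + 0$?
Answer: $-380$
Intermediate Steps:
$a{\left(N \right)} = N$
$H = -20$ ($H = 2 - \left(\left(-5\right) \left(-4\right) + 2\right) = 2 - \left(20 + 2\right) = 2 - 22 = -20$)
$G{\left(Q,g \right)} = -26$ ($G{\left(Q,g \right)} = -20 - 6 = -26$)
$d{\left(l,t \right)} = - l \left(-5 + t\right)$ ($d{\left(l,t \right)} = l \left(-1\right) \left(-5 + t\right) = - l \left(-5 + t\right)$)
$d{\left(-58,-2 \right)} - G{\left(36,-6 \right)} = - 58 \left(5 - -2\right) - -26 = - 58 \left(5 + 2\right) + 26 = \left(-58\right) 7 + 26 = -406 + 26 = -380$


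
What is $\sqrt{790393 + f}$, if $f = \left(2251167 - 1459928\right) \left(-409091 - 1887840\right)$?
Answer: $2 i \sqrt{454355149279} \approx 1.3481 \cdot 10^{6} i$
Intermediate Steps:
$f = -1817421387509$ ($f = 791239 \left(-2296931\right) = -1817421387509$)
$\sqrt{790393 + f} = \sqrt{790393 - 1817421387509} = \sqrt{-1817420597116} = 2 i \sqrt{454355149279}$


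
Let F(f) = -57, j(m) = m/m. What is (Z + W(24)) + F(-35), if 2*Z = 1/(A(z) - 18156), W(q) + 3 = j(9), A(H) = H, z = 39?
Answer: -2137807/36234 ≈ -59.000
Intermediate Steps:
j(m) = 1
W(q) = -2 (W(q) = -3 + 1 = -2)
Z = -1/36234 (Z = 1/(2*(39 - 18156)) = (1/2)/(-18117) = (1/2)*(-1/18117) = -1/36234 ≈ -2.7598e-5)
(Z + W(24)) + F(-35) = (-1/36234 - 2) - 57 = -72469/36234 - 57 = -2137807/36234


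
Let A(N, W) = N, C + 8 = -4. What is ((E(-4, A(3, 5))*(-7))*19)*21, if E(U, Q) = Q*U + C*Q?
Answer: 134064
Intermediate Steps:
C = -12 (C = -8 - 4 = -12)
E(U, Q) = -12*Q + Q*U (E(U, Q) = Q*U - 12*Q = -12*Q + Q*U)
((E(-4, A(3, 5))*(-7))*19)*21 = (((3*(-12 - 4))*(-7))*19)*21 = (((3*(-16))*(-7))*19)*21 = (-48*(-7)*19)*21 = (336*19)*21 = 6384*21 = 134064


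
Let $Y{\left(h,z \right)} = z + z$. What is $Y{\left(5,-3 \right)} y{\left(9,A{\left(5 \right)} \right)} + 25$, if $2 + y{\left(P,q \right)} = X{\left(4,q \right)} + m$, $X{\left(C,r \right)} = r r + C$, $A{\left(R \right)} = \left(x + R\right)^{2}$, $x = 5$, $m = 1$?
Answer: $-59993$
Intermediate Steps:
$Y{\left(h,z \right)} = 2 z$
$A{\left(R \right)} = \left(5 + R\right)^{2}$
$X{\left(C,r \right)} = C + r^{2}$ ($X{\left(C,r \right)} = r^{2} + C = C + r^{2}$)
$y{\left(P,q \right)} = 3 + q^{2}$ ($y{\left(P,q \right)} = -2 + \left(\left(4 + q^{2}\right) + 1\right) = -2 + \left(5 + q^{2}\right) = 3 + q^{2}$)
$Y{\left(5,-3 \right)} y{\left(9,A{\left(5 \right)} \right)} + 25 = 2 \left(-3\right) \left(3 + \left(\left(5 + 5\right)^{2}\right)^{2}\right) + 25 = - 6 \left(3 + \left(10^{2}\right)^{2}\right) + 25 = - 6 \left(3 + 100^{2}\right) + 25 = - 6 \left(3 + 10000\right) + 25 = \left(-6\right) 10003 + 25 = -60018 + 25 = -59993$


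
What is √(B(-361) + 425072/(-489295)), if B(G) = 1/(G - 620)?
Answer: I*√22265788321854685/159999465 ≈ 0.93261*I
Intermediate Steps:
B(G) = 1/(-620 + G)
√(B(-361) + 425072/(-489295)) = √(1/(-620 - 361) + 425072/(-489295)) = √(1/(-981) + 425072*(-1/489295)) = √(-1/981 - 425072/489295) = √(-417484927/479998395) = I*√22265788321854685/159999465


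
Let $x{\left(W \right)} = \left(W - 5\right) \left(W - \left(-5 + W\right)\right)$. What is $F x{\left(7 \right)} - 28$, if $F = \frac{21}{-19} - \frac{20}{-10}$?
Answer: $- \frac{362}{19} \approx -19.053$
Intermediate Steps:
$x{\left(W \right)} = -25 + 5 W$ ($x{\left(W \right)} = \left(-5 + W\right) 5 = -25 + 5 W$)
$F = \frac{17}{19}$ ($F = 21 \left(- \frac{1}{19}\right) - -2 = - \frac{21}{19} + 2 = \frac{17}{19} \approx 0.89474$)
$F x{\left(7 \right)} - 28 = \frac{17 \left(-25 + 5 \cdot 7\right)}{19} - 28 = \frac{17 \left(-25 + 35\right)}{19} - 28 = \frac{17}{19} \cdot 10 - 28 = \frac{170}{19} - 28 = - \frac{362}{19}$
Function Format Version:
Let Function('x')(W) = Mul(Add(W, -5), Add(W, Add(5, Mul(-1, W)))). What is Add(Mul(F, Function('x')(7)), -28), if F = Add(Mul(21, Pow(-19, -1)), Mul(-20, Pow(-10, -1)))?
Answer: Rational(-362, 19) ≈ -19.053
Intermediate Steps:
Function('x')(W) = Add(-25, Mul(5, W)) (Function('x')(W) = Mul(Add(-5, W), 5) = Add(-25, Mul(5, W)))
F = Rational(17, 19) (F = Add(Mul(21, Rational(-1, 19)), Mul(-20, Rational(-1, 10))) = Add(Rational(-21, 19), 2) = Rational(17, 19) ≈ 0.89474)
Add(Mul(F, Function('x')(7)), -28) = Add(Mul(Rational(17, 19), Add(-25, Mul(5, 7))), -28) = Add(Mul(Rational(17, 19), Add(-25, 35)), -28) = Add(Mul(Rational(17, 19), 10), -28) = Add(Rational(170, 19), -28) = Rational(-362, 19)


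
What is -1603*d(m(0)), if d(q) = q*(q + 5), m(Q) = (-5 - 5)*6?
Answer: -5289900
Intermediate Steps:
m(Q) = -60 (m(Q) = -10*6 = -60)
d(q) = q*(5 + q)
-1603*d(m(0)) = -(-96180)*(5 - 60) = -(-96180)*(-55) = -1603*3300 = -5289900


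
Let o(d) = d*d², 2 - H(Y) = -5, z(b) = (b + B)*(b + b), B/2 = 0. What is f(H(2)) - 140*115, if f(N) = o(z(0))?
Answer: -16100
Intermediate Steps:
B = 0 (B = 2*0 = 0)
z(b) = 2*b² (z(b) = (b + 0)*(b + b) = b*(2*b) = 2*b²)
H(Y) = 7 (H(Y) = 2 - 1*(-5) = 2 + 5 = 7)
o(d) = d³
f(N) = 0 (f(N) = (2*0²)³ = (2*0)³ = 0³ = 0)
f(H(2)) - 140*115 = 0 - 140*115 = 0 - 16100 = -16100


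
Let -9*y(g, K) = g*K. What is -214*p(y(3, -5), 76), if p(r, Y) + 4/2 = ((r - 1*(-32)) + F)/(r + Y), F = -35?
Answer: 100580/233 ≈ 431.67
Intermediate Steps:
y(g, K) = -K*g/9 (y(g, K) = -g*K/9 = -K*g/9)
p(r, Y) = -2 + (-3 + r)/(Y + r) (p(r, Y) = -2 + ((r - 1*(-32)) - 35)/(r + Y) = -2 + ((r + 32) - 35)/(Y + r) = -2 + ((32 + r) - 35)/(Y + r) = -2 + (-3 + r)/(Y + r))
-214*p(y(3, -5), 76) = -214*(-3 - (-1)*(-5)*3/9 - 2*76)/(76 - ⅑*(-5)*3) = -214*(-3 - 1*5/3 - 152)/(76 + 5/3) = -214*(-3 - 5/3 - 152)/233/3 = -642*(-470)/(233*3) = -214*(-470/233) = 100580/233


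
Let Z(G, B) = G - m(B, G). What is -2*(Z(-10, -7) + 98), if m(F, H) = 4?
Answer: -168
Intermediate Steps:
Z(G, B) = -4 + G (Z(G, B) = G - 1*4 = G - 4 = -4 + G)
-2*(Z(-10, -7) + 98) = -2*((-4 - 10) + 98) = -2*(-14 + 98) = -2*84 = -168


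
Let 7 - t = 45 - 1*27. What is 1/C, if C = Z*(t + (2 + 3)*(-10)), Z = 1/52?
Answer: -52/61 ≈ -0.85246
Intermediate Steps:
t = -11 (t = 7 - (45 - 1*27) = 7 - (45 - 27) = 7 - 1*18 = 7 - 18 = -11)
Z = 1/52 ≈ 0.019231
C = -61/52 (C = (-11 + (2 + 3)*(-10))/52 = (-11 + 5*(-10))/52 = (-11 - 50)/52 = (1/52)*(-61) = -61/52 ≈ -1.1731)
1/C = 1/(-61/52) = -52/61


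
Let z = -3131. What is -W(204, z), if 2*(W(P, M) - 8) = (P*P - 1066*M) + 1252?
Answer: -1690265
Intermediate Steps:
W(P, M) = 634 + P²/2 - 533*M (W(P, M) = 8 + ((P*P - 1066*M) + 1252)/2 = 8 + ((P² - 1066*M) + 1252)/2 = 8 + (1252 + P² - 1066*M)/2 = 8 + (626 + P²/2 - 533*M) = 634 + P²/2 - 533*M)
-W(204, z) = -(634 + (½)*204² - 533*(-3131)) = -(634 + (½)*41616 + 1668823) = -(634 + 20808 + 1668823) = -1*1690265 = -1690265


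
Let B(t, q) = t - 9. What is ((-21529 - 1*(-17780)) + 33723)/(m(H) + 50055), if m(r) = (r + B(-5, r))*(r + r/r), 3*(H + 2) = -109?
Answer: 269766/468079 ≈ 0.57633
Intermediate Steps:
H = -115/3 (H = -2 + (1/3)*(-109) = -2 - 109/3 = -115/3 ≈ -38.333)
B(t, q) = -9 + t
m(r) = (1 + r)*(-14 + r) (m(r) = (r + (-9 - 5))*(r + r/r) = (r - 14)*(r + 1) = (-14 + r)*(1 + r) = (1 + r)*(-14 + r))
((-21529 - 1*(-17780)) + 33723)/(m(H) + 50055) = ((-21529 - 1*(-17780)) + 33723)/((-14 + (-115/3)**2 - 13*(-115/3)) + 50055) = ((-21529 + 17780) + 33723)/((-14 + 13225/9 + 1495/3) + 50055) = (-3749 + 33723)/(17584/9 + 50055) = 29974/(468079/9) = 29974*(9/468079) = 269766/468079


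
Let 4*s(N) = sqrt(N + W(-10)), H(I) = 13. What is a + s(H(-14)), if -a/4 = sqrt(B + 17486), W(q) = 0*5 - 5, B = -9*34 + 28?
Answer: sqrt(2)/2 - 24*sqrt(478) ≈ -524.01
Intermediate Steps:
B = -278 (B = -306 + 28 = -278)
W(q) = -5 (W(q) = 0 - 5 = -5)
s(N) = sqrt(-5 + N)/4 (s(N) = sqrt(N - 5)/4 = sqrt(-5 + N)/4)
a = -24*sqrt(478) (a = -4*sqrt(-278 + 17486) = -24*sqrt(478) ≈ -524.72)
a + s(H(-14)) = -24*sqrt(478) + sqrt(-5 + 13)/4 = -24*sqrt(478) + sqrt(8)/4 = -24*sqrt(478) + (2*sqrt(2))/4 = -24*sqrt(478) + sqrt(2)/2 = sqrt(2)/2 - 24*sqrt(478)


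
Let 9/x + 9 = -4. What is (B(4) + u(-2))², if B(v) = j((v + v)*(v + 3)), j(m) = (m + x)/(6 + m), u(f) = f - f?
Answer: 516961/649636 ≈ 0.79577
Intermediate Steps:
x = -9/13 (x = 9/(-9 - 4) = 9/(-13) = 9*(-1/13) = -9/13 ≈ -0.69231)
u(f) = 0
j(m) = (-9/13 + m)/(6 + m) (j(m) = (m - 9/13)/(6 + m) = (-9/13 + m)/(6 + m))
B(v) = (-9/13 + 2*v*(3 + v))/(6 + 2*v*(3 + v)) (B(v) = (-9/13 + (v + v)*(v + 3))/(6 + (v + v)*(v + 3)) = (-9/13 + (2*v)*(3 + v))/(6 + (2*v)*(3 + v)) = (-9/13 + 2*v*(3 + v))/(6 + 2*v*(3 + v)))
(B(4) + u(-2))² = ((-9/26 + 4*(3 + 4))/(3 + 4*(3 + 4)) + 0)² = ((-9/26 + 4*7)/(3 + 4*7) + 0)² = ((-9/26 + 28)/(3 + 28) + 0)² = ((719/26)/31 + 0)² = ((1/31)*(719/26) + 0)² = (719/806 + 0)² = (719/806)² = 516961/649636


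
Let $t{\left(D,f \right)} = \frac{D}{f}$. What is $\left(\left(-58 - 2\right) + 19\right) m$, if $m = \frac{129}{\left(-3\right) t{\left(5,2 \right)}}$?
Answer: $\frac{3526}{5} \approx 705.2$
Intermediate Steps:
$m = - \frac{86}{5}$ ($m = \frac{129}{\left(-3\right) \frac{5}{2}} = \frac{129}{- \frac{15}{2}} = 129 \left(- \frac{2}{15}\right) = - \frac{86}{5} \approx -17.2$)
$\left(\left(-58 - 2\right) + 19\right) m = \left(\left(-58 - 2\right) + 19\right) \left(- \frac{86}{5}\right) = \left(-60 + 19\right) \left(- \frac{86}{5}\right) = \left(-41\right) \left(- \frac{86}{5}\right) = \frac{3526}{5}$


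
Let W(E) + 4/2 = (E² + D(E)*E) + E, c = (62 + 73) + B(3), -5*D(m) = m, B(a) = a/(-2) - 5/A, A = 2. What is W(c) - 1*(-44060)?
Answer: 289589/5 ≈ 57918.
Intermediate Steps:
B(a) = -5/2 - a/2 (B(a) = a/(-2) - 5/2 = a*(-½) - 5*½ = -a/2 - 5/2 = -5/2 - a/2)
D(m) = -m/5
c = 131 (c = (62 + 73) + (-5/2 - ½*3) = 135 + (-5/2 - 3/2) = 135 - 4 = 131)
W(E) = -2 + E + 4*E²/5 (W(E) = -2 + ((E² + (-E/5)*E) + E) = -2 + ((E² - E²/5) + E) = -2 + (4*E²/5 + E) = -2 + (E + 4*E²/5) = -2 + E + 4*E²/5)
W(c) - 1*(-44060) = (-2 + 131 + (⅘)*131²) - 1*(-44060) = (-2 + 131 + (⅘)*17161) + 44060 = (-2 + 131 + 68644/5) + 44060 = 69289/5 + 44060 = 289589/5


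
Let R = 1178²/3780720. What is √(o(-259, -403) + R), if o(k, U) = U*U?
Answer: 31*√4193862930155/157530 ≈ 403.00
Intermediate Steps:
R = 346921/945180 (R = 1387684*(1/3780720) = 346921/945180 ≈ 0.36704)
o(k, U) = U²
√(o(-259, -403) + R) = √((-403)² + 346921/945180) = √(162409 + 346921/945180) = √(153506085541/945180) = 31*√4193862930155/157530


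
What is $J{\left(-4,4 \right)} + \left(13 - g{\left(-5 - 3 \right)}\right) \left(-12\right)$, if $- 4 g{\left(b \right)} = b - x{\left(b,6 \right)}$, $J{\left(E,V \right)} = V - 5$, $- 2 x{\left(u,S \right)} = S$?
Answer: $-142$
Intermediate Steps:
$x{\left(u,S \right)} = - \frac{S}{2}$
$J{\left(E,V \right)} = -5 + V$ ($J{\left(E,V \right)} = V - 5 = -5 + V$)
$g{\left(b \right)} = - \frac{3}{4} - \frac{b}{4}$ ($g{\left(b \right)} = - \frac{b - \left(- \frac{1}{2}\right) 6}{4} = - \frac{b - -3}{4} = - \frac{b + 3}{4} = - \frac{3 + b}{4} = - \frac{3}{4} - \frac{b}{4}$)
$J{\left(-4,4 \right)} + \left(13 - g{\left(-5 - 3 \right)}\right) \left(-12\right) = \left(-5 + 4\right) + \left(13 - \left(- \frac{3}{4} - \frac{-5 - 3}{4}\right)\right) \left(-12\right) = -1 + \left(13 - \left(- \frac{3}{4} - \frac{-5 - 3}{4}\right)\right) \left(-12\right) = -1 + \left(13 - \left(- \frac{3}{4} - -2\right)\right) \left(-12\right) = -1 + \left(13 - \left(- \frac{3}{4} + 2\right)\right) \left(-12\right) = -1 + \left(13 - \frac{5}{4}\right) \left(-12\right) = -1 + \frac{47}{4} \left(-12\right) = -1 - 141 = -142$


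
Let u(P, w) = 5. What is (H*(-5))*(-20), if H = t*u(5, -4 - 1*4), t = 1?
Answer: 500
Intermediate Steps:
H = 5 (H = 1*5 = 5)
(H*(-5))*(-20) = (5*(-5))*(-20) = -25*(-20) = 500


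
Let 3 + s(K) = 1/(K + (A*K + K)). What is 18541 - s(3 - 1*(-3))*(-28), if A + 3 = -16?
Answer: 941293/51 ≈ 18457.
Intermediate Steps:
A = -19 (A = -3 - 16 = -19)
s(K) = -3 - 1/(17*K) (s(K) = -3 + 1/(K + (-19*K + K)) = -3 + 1/(K - 18*K) = -3 + 1/(-17*K) = -3 - 1/(17*K))
18541 - s(3 - 1*(-3))*(-28) = 18541 - (-3 - 1/(17*(3 - 1*(-3))))*(-28) = 18541 - (-3 - 1/(17*(3 + 3)))*(-28) = 18541 - (-3 - 1/17/6)*(-28) = 18541 - (-3 - 1/17*⅙)*(-28) = 18541 - (-3 - 1/102)*(-28) = 18541 - (-307)*(-28)/102 = 18541 - 1*4298/51 = 18541 - 4298/51 = 941293/51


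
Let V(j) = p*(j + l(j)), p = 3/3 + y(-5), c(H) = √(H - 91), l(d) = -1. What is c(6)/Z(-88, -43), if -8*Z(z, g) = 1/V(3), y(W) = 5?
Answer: -96*I*√85 ≈ -885.08*I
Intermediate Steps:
c(H) = √(-91 + H)
p = 6 (p = 3/3 + 5 = 3*(⅓) + 5 = 1 + 5 = 6)
V(j) = -6 + 6*j (V(j) = 6*(j - 1) = 6*(-1 + j) = -6 + 6*j)
Z(z, g) = -1/96 (Z(z, g) = -1/(8*(-6 + 6*3)) = -1/(8*(-6 + 18)) = -⅛/12 = -⅛*1/12 = -1/96)
c(6)/Z(-88, -43) = √(-91 + 6)/(-1/96) = √(-85)*(-96) = (I*√85)*(-96) = -96*I*√85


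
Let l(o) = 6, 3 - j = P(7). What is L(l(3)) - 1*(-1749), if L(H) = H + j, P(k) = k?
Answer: 1751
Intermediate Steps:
j = -4 (j = 3 - 1*7 = 3 - 7 = -4)
L(H) = -4 + H (L(H) = H - 4 = -4 + H)
L(l(3)) - 1*(-1749) = (-4 + 6) - 1*(-1749) = 2 + 1749 = 1751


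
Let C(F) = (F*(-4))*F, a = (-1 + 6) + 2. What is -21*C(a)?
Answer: 4116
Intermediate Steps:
a = 7 (a = 5 + 2 = 7)
C(F) = -4*F² (C(F) = (-4*F)*F = -4*F²)
-21*C(a) = -(-84)*7² = -(-84)*49 = -21*(-196) = 4116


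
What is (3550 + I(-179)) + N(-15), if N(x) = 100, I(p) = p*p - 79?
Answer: 35612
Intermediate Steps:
I(p) = -79 + p² (I(p) = p² - 79 = -79 + p²)
(3550 + I(-179)) + N(-15) = (3550 + (-79 + (-179)²)) + 100 = (3550 + (-79 + 32041)) + 100 = (3550 + 31962) + 100 = 35512 + 100 = 35612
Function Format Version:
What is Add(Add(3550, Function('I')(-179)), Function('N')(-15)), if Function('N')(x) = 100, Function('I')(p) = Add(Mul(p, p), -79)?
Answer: 35612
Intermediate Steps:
Function('I')(p) = Add(-79, Pow(p, 2)) (Function('I')(p) = Add(Pow(p, 2), -79) = Add(-79, Pow(p, 2)))
Add(Add(3550, Function('I')(-179)), Function('N')(-15)) = Add(Add(3550, Add(-79, Pow(-179, 2))), 100) = Add(Add(3550, Add(-79, 32041)), 100) = Add(Add(3550, 31962), 100) = Add(35512, 100) = 35612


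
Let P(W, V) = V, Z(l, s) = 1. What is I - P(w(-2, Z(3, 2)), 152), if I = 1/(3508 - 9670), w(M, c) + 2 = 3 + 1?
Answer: -936625/6162 ≈ -152.00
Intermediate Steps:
w(M, c) = 2 (w(M, c) = -2 + (3 + 1) = -2 + 4 = 2)
I = -1/6162 (I = 1/(-6162) = -1/6162 ≈ -0.00016229)
I - P(w(-2, Z(3, 2)), 152) = -1/6162 - 1*152 = -1/6162 - 152 = -936625/6162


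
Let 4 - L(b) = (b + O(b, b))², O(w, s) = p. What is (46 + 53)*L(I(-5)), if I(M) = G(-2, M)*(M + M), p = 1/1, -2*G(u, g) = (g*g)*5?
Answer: -38795328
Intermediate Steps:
G(u, g) = -5*g²/2 (G(u, g) = -g*g*5/2 = -g²*5/2 = -5*g²/2)
p = 1
O(w, s) = 1
I(M) = -5*M³ (I(M) = (-5*M²/2)*(M + M) = (-5*M²/2)*(2*M) = -5*M³)
L(b) = 4 - (1 + b)² (L(b) = 4 - (b + 1)² = 4 - (1 + b)²)
(46 + 53)*L(I(-5)) = (46 + 53)*(4 - (1 - 5*(-5)³)²) = 99*(4 - (1 - 5*(-125))²) = 99*(4 - (1 + 625)²) = 99*(4 - 1*626²) = 99*(4 - 1*391876) = 99*(4 - 391876) = 99*(-391872) = -38795328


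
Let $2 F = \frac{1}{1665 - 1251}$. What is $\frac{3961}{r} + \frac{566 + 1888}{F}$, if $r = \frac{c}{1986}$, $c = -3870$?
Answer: $\frac{1309272149}{645} \approx 2.0299 \cdot 10^{6}$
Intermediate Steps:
$r = - \frac{645}{331}$ ($r = - \frac{3870}{1986} = \left(-3870\right) \frac{1}{1986} = - \frac{645}{331} \approx -1.9486$)
$F = \frac{1}{828}$ ($F = \frac{1}{2 \left(1665 - 1251\right)} = \frac{1}{2 \cdot 414} = \frac{1}{2} \cdot \frac{1}{414} = \frac{1}{828} \approx 0.0012077$)
$\frac{3961}{r} + \frac{566 + 1888}{F} = \frac{3961}{- \frac{645}{331}} + \left(566 + 1888\right) \frac{1}{\frac{1}{828}} = 3961 \left(- \frac{331}{645}\right) + 2454 \cdot 828 = - \frac{1311091}{645} + 2031912 = \frac{1309272149}{645}$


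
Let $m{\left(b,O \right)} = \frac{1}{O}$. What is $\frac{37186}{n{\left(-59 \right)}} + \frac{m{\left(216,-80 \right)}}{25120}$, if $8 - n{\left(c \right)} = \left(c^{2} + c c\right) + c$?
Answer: $- \frac{14945798499}{2771238400} \approx -5.3932$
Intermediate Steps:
$n{\left(c \right)} = 8 - c - 2 c^{2}$ ($n{\left(c \right)} = 8 - \left(\left(c^{2} + c c\right) + c\right) = 8 - \left(\left(c^{2} + c^{2}\right) + c\right) = 8 - \left(2 c^{2} + c\right) = 8 - \left(c + 2 c^{2}\right) = 8 - c - 2 c^{2}$)
$\frac{37186}{n{\left(-59 \right)}} + \frac{m{\left(216,-80 \right)}}{25120} = \frac{37186}{8 - -59 - 2 \left(-59\right)^{2}} + \frac{1}{\left(-80\right) 25120} = \frac{37186}{8 + 59 - 6962} - \frac{1}{2009600} = \frac{37186}{-6895} - \frac{1}{2009600} = 37186 \left(- \frac{1}{6895}\right) - \frac{1}{2009600} = - \frac{37186}{6895} - \frac{1}{2009600} = - \frac{14945798499}{2771238400}$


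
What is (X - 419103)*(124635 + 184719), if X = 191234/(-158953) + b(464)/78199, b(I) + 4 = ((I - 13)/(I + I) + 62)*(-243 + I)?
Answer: -747765593191787822843877/5767504060208 ≈ -1.2965e+11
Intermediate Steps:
b(I) = -4 + (-243 + I)*(62 + (-13 + I)/(2*I)) (b(I) = -4 + ((I - 13)/(I + I) + 62)*(-243 + I) = -4 + ((-13 + I)/((2*I)) + 62)*(-243 + I) = -4 + ((-13 + I)*(1/(2*I)) + 62)*(-243 + I) = -4 + ((-13 + I)/(2*I) + 62)*(-243 + I) = -4 + (62 + (-13 + I)/(2*I))*(-243 + I) = -4 + (-243 + I)*(62 + (-13 + I)/(2*I)))
X = -11841184572753/11535008120416 (X = 191234/(-158953) + ((1/2)*(3159 + 464*(-30396 + 125*464))/464)/78199 = 191234*(-1/158953) + ((1/2)*(1/464)*(3159 + 464*(-30396 + 58000)))*(1/78199) = -191234/158953 + ((1/2)*(1/464)*(3159 + 464*27604))*(1/78199) = -191234/158953 + ((1/2)*(1/464)*(3159 + 12808256))*(1/78199) = -191234/158953 + ((1/2)*(1/464)*12811415)*(1/78199) = -191234/158953 + (12811415/928)*(1/78199) = -191234/158953 + 12811415/72568672 = -11841184572753/11535008120416 ≈ -1.0265)
(X - 419103)*(124635 + 184719) = (-11841184572753/11535008120416 - 419103)*(124635 + 184719) = -4834368349475279601/11535008120416*309354 = -747765593191787822843877/5767504060208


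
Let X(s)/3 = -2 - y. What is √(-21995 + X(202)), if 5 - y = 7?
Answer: I*√21995 ≈ 148.31*I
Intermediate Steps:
y = -2 (y = 5 - 1*7 = 5 - 7 = -2)
X(s) = 0 (X(s) = 3*(-2 - 1*(-2)) = 3*(-2 + 2) = 3*0 = 0)
√(-21995 + X(202)) = √(-21995 + 0) = √(-21995) = I*√21995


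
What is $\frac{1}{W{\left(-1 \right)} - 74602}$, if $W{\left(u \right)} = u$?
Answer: $- \frac{1}{74603} \approx -1.3404 \cdot 10^{-5}$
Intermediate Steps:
$\frac{1}{W{\left(-1 \right)} - 74602} = \frac{1}{-1 - 74602} = \frac{1}{-74603} = - \frac{1}{74603}$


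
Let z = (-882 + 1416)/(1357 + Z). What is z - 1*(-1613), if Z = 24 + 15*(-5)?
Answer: 1053556/653 ≈ 1613.4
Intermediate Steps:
Z = -51 (Z = 24 - 75 = -51)
z = 267/653 (z = (-882 + 1416)/(1357 - 51) = 534/1306 = 534*(1/1306) = 267/653 ≈ 0.40888)
z - 1*(-1613) = 267/653 - 1*(-1613) = 267/653 + 1613 = 1053556/653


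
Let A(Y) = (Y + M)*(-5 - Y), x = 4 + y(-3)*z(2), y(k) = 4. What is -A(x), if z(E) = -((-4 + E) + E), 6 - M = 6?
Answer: 36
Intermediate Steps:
M = 0 (M = 6 - 1*6 = 6 - 6 = 0)
z(E) = 4 - 2*E (z(E) = -(-4 + 2*E) = 4 - 2*E)
x = 4 (x = 4 + 4*(4 - 2*2) = 4 + 4*(4 - 4) = 4 + 4*0 = 4 + 0 = 4)
A(Y) = Y*(-5 - Y) (A(Y) = (Y + 0)*(-5 - Y) = Y*(-5 - Y))
-A(x) = -4*(-5 - 1*4) = -4*(-5 - 4) = -4*(-9) = -1*(-36) = 36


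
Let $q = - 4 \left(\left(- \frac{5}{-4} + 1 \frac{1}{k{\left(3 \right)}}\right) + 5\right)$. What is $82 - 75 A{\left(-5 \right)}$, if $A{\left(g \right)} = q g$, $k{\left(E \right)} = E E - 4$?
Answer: $-9593$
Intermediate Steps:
$k{\left(E \right)} = -4 + E^{2}$ ($k{\left(E \right)} = E^{2} - 4 = -4 + E^{2}$)
$q = - \frac{129}{5}$ ($q = - 4 \left(\left(- \frac{5}{-4} + 1 \frac{1}{-4 + 3^{2}}\right) + 5\right) = - 4 \left(\left(\left(-5\right) \left(- \frac{1}{4}\right) + 1 \frac{1}{-4 + 9}\right) + 5\right) = - 4 \left(\left(\frac{5}{4} + 1 \cdot \frac{1}{5}\right) + 5\right) = - 4 \left(\left(\frac{5}{4} + \frac{1}{5}\right) + 5\right) = - 4 \left(\frac{29}{20} + 5\right) = \left(-4\right) \frac{129}{20} = - \frac{129}{5} \approx -25.8$)
$A{\left(g \right)} = - \frac{129 g}{5}$
$82 - 75 A{\left(-5 \right)} = 82 - 75 \left(\left(- \frac{129}{5}\right) \left(-5\right)\right) = 82 - 9675 = -9593$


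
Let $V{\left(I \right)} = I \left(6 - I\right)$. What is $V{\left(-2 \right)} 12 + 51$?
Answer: $-141$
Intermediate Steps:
$V{\left(-2 \right)} 12 + 51 = - 2 \left(6 - -2\right) 12 + 51 = - 2 \left(6 + 2\right) 12 + 51 = \left(-2\right) 8 \cdot 12 + 51 = \left(-16\right) 12 + 51 = -192 + 51 = -141$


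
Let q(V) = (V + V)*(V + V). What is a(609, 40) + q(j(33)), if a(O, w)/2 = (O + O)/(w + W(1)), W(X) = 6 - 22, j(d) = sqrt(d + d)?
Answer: 731/2 ≈ 365.50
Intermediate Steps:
j(d) = sqrt(2)*sqrt(d) (j(d) = sqrt(2*d) = sqrt(2)*sqrt(d))
W(X) = -16
a(O, w) = 4*O/(-16 + w) (a(O, w) = 2*((O + O)/(w - 16)) = 2*((2*O)/(-16 + w)) = 2*(2*O/(-16 + w)) = 4*O/(-16 + w))
q(V) = 4*V**2 (q(V) = (2*V)*(2*V) = 4*V**2)
a(609, 40) + q(j(33)) = 4*609/(-16 + 40) + 4*(sqrt(2)*sqrt(33))**2 = 4*609/24 + 4*(sqrt(66))**2 = 4*609*(1/24) + 4*66 = 203/2 + 264 = 731/2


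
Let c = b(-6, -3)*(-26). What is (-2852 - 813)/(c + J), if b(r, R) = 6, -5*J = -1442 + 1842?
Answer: 3665/236 ≈ 15.530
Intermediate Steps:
J = -80 (J = -(-1442 + 1842)/5 = -⅕*400 = -80)
c = -156 (c = 6*(-26) = -156)
(-2852 - 813)/(c + J) = (-2852 - 813)/(-156 - 80) = -3665/(-236) = -3665*(-1/236) = 3665/236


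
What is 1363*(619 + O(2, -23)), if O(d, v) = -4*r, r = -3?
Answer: 860053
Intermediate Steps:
O(d, v) = 12 (O(d, v) = -4*(-3) = 12)
1363*(619 + O(2, -23)) = 1363*(619 + 12) = 1363*631 = 860053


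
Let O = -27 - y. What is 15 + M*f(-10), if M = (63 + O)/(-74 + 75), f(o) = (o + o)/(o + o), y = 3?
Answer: 48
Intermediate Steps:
O = -30 (O = -27 - 1*3 = -27 - 3 = -30)
f(o) = 1 (f(o) = (2*o)/((2*o)) = (2*o)*(1/(2*o)) = 1)
M = 33 (M = (63 - 30)/(-74 + 75) = 33/1 = 33*1 = 33)
15 + M*f(-10) = 15 + 33*1 = 15 + 33 = 48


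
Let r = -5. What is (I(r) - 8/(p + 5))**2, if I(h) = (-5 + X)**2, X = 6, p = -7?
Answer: 25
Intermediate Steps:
I(h) = 1 (I(h) = (-5 + 6)**2 = 1**2 = 1)
(I(r) - 8/(p + 5))**2 = (1 - 8/(-7 + 5))**2 = (1 - 8/(-2))**2 = (1 - 1/2*(-8))**2 = (1 + 4)**2 = 5**2 = 25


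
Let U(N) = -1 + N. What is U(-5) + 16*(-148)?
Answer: -2374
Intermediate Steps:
U(-5) + 16*(-148) = (-1 - 5) + 16*(-148) = -6 - 2368 = -2374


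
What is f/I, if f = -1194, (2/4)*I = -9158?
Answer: 597/9158 ≈ 0.065189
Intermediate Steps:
I = -18316 (I = 2*(-9158) = -18316)
f/I = -1194/(-18316) = -1194*(-1/18316) = 597/9158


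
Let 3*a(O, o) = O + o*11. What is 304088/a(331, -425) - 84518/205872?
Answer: -3920349175/18631416 ≈ -210.42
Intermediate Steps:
a(O, o) = O/3 + 11*o/3 (a(O, o) = (O + o*11)/3 = (O + 11*o)/3 = O/3 + 11*o/3)
304088/a(331, -425) - 84518/205872 = 304088/((⅓)*331 + (11/3)*(-425)) - 84518/205872 = 304088/(331/3 - 4675/3) - 84518*1/205872 = 304088/(-1448) - 42259/102936 = 304088*(-1/1448) - 42259/102936 = -38011/181 - 42259/102936 = -3920349175/18631416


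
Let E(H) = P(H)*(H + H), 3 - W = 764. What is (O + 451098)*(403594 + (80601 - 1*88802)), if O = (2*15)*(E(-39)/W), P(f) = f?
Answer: 135696630976974/761 ≈ 1.7831e+11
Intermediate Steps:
W = -761 (W = 3 - 1*764 = 3 - 764 = -761)
E(H) = 2*H**2 (E(H) = H*(H + H) = H*(2*H) = 2*H**2)
O = -91260/761 (O = (2*15)*((2*(-39)**2)/(-761)) = 30*((2*1521)*(-1/761)) = 30*(3042*(-1/761)) = 30*(-3042/761) = -91260/761 ≈ -119.92)
(O + 451098)*(403594 + (80601 - 1*88802)) = (-91260/761 + 451098)*(403594 + (80601 - 1*88802)) = 343194318*(403594 + (80601 - 88802))/761 = 343194318*(403594 - 8201)/761 = (343194318/761)*395393 = 135696630976974/761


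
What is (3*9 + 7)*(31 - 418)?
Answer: -13158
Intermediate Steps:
(3*9 + 7)*(31 - 418) = (27 + 7)*(-387) = 34*(-387) = -13158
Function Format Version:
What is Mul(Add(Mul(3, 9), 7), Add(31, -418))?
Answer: -13158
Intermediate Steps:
Mul(Add(Mul(3, 9), 7), Add(31, -418)) = Mul(Add(27, 7), -387) = Mul(34, -387) = -13158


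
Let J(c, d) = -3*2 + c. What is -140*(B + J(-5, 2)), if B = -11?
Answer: 3080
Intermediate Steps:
J(c, d) = -6 + c
-140*(B + J(-5, 2)) = -140*(-11 + (-6 - 5)) = -140*(-11 - 11) = -140*(-22) = -10*(-308) = 3080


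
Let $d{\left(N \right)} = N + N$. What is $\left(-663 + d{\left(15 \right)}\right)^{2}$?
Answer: $400689$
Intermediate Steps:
$d{\left(N \right)} = 2 N$
$\left(-663 + d{\left(15 \right)}\right)^{2} = \left(-663 + 2 \cdot 15\right)^{2} = \left(-663 + 30\right)^{2} = \left(-633\right)^{2} = 400689$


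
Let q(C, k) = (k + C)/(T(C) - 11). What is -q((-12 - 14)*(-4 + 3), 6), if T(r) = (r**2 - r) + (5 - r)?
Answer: -16/309 ≈ -0.051780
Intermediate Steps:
T(r) = 5 + r**2 - 2*r
q(C, k) = (C + k)/(-6 + C**2 - 2*C) (q(C, k) = (k + C)/((5 + C**2 - 2*C) - 11) = (C + k)/(-6 + C**2 - 2*C))
-q((-12 - 14)*(-4 + 3), 6) = -((-12 - 14)*(-4 + 3) + 6)/(-6 + ((-12 - 14)*(-4 + 3))**2 - 2*(-12 - 14)*(-4 + 3)) = -(-26*(-1) + 6)/(-6 + (-26*(-1))**2 - (-52)*(-1)) = -(26 + 6)/(-6 + 26**2 - 2*26) = -32/(-6 + 676 - 52) = -32/618 = -1*16/309 = -16/309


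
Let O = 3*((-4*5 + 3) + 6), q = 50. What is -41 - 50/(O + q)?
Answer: -747/17 ≈ -43.941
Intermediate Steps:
O = -33 (O = 3*((-20 + 3) + 6) = 3*(-17 + 6) = 3*(-11) = -33)
-41 - 50/(O + q) = -41 - 50/(-33 + 50) = -41 - 50/17 = -747/17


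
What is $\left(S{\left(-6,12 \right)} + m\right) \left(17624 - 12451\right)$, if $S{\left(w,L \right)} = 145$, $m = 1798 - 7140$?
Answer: $-26884081$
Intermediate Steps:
$m = -5342$
$\left(S{\left(-6,12 \right)} + m\right) \left(17624 - 12451\right) = \left(145 - 5342\right) \left(17624 - 12451\right) = \left(-5197\right) 5173 = -26884081$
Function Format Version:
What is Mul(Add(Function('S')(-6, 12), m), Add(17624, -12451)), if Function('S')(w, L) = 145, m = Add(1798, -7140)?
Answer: -26884081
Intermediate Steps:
m = -5342
Mul(Add(Function('S')(-6, 12), m), Add(17624, -12451)) = Mul(Add(145, -5342), Add(17624, -12451)) = Mul(-5197, 5173) = -26884081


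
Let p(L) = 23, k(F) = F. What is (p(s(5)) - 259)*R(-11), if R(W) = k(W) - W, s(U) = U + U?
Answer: 0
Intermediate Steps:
s(U) = 2*U
R(W) = 0 (R(W) = W - W = 0)
(p(s(5)) - 259)*R(-11) = (23 - 259)*0 = -236*0 = 0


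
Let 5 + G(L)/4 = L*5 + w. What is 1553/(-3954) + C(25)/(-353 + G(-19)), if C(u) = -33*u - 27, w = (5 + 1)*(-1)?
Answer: 720709/1024086 ≈ 0.70376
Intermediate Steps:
w = -6 (w = 6*(-1) = -6)
G(L) = -44 + 20*L (G(L) = -20 + 4*(L*5 - 6) = -20 + 4*(5*L - 6) = -20 + 4*(-6 + 5*L) = -20 + (-24 + 20*L) = -44 + 20*L)
C(u) = -27 - 33*u
1553/(-3954) + C(25)/(-353 + G(-19)) = 1553/(-3954) + (-27 - 33*25)/(-353 + (-44 + 20*(-19))) = 1553*(-1/3954) + (-27 - 825)/(-353 + (-44 - 380)) = -1553/3954 - 852/(-353 - 424) = -1553/3954 - 852/(-777) = -1553/3954 - 852*(-1/777) = -1553/3954 + 284/259 = 720709/1024086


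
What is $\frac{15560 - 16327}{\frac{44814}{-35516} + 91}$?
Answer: $- \frac{13620386}{1593571} \approx -8.5471$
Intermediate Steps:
$\frac{15560 - 16327}{\frac{44814}{-35516} + 91} = - \frac{767}{44814 \left(- \frac{1}{35516}\right) + 91} = - \frac{767}{- \frac{22407}{17758} + 91} = - \frac{767}{\frac{1593571}{17758}} = \left(-767\right) \frac{17758}{1593571} = - \frac{13620386}{1593571}$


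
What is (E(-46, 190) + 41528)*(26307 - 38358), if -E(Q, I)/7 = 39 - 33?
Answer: -499947786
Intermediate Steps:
E(Q, I) = -42 (E(Q, I) = -7*(39 - 33) = -7*6 = -42)
(E(-46, 190) + 41528)*(26307 - 38358) = (-42 + 41528)*(26307 - 38358) = 41486*(-12051) = -499947786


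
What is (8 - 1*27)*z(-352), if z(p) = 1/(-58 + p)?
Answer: 19/410 ≈ 0.046341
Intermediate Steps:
(8 - 1*27)*z(-352) = (8 - 1*27)/(-58 - 352) = (8 - 27)/(-410) = -19*(-1/410) = 19/410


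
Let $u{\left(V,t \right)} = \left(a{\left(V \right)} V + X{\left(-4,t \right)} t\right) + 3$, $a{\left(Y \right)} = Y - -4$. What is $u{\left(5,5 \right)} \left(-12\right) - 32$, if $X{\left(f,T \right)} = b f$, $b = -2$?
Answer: $-1088$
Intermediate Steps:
$a{\left(Y \right)} = 4 + Y$ ($a{\left(Y \right)} = Y + 4 = 4 + Y$)
$X{\left(f,T \right)} = - 2 f$
$u{\left(V,t \right)} = 3 + 8 t + V \left(4 + V\right)$ ($u{\left(V,t \right)} = \left(\left(4 + V\right) V + \left(-2\right) \left(-4\right) t\right) + 3 = \left(V \left(4 + V\right) + 8 t\right) + 3 = \left(8 t + V \left(4 + V\right)\right) + 3 = 3 + 8 t + V \left(4 + V\right)$)
$u{\left(5,5 \right)} \left(-12\right) - 32 = \left(3 + 8 \cdot 5 + 5 \left(4 + 5\right)\right) \left(-12\right) - 32 = \left(3 + 40 + 5 \cdot 9\right) \left(-12\right) - 32 = \left(3 + 40 + 45\right) \left(-12\right) - 32 = 88 \left(-12\right) - 32 = -1056 - 32 = -1088$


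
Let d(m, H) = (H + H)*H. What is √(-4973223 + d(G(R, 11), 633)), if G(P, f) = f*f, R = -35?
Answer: I*√4171845 ≈ 2042.5*I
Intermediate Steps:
G(P, f) = f²
d(m, H) = 2*H² (d(m, H) = (2*H)*H = 2*H²)
√(-4973223 + d(G(R, 11), 633)) = √(-4973223 + 2*633²) = √(-4973223 + 2*400689) = √(-4973223 + 801378) = √(-4171845) = I*√4171845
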